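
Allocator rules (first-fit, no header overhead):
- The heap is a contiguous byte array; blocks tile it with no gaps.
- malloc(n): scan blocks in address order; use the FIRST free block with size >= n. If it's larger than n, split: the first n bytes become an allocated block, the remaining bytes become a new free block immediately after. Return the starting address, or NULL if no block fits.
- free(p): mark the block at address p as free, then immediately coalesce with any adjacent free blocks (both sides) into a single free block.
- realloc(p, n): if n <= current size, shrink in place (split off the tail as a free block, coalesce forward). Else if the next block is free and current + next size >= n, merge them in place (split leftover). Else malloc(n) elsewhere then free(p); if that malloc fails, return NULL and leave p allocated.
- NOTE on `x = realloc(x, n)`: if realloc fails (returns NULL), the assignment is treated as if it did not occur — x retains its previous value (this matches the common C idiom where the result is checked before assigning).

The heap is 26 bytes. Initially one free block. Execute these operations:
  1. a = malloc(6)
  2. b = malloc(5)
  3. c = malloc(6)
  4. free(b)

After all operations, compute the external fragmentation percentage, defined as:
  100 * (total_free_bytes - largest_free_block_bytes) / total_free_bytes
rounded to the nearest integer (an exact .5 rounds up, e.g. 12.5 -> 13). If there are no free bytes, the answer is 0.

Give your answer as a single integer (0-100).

Op 1: a = malloc(6) -> a = 0; heap: [0-5 ALLOC][6-25 FREE]
Op 2: b = malloc(5) -> b = 6; heap: [0-5 ALLOC][6-10 ALLOC][11-25 FREE]
Op 3: c = malloc(6) -> c = 11; heap: [0-5 ALLOC][6-10 ALLOC][11-16 ALLOC][17-25 FREE]
Op 4: free(b) -> (freed b); heap: [0-5 ALLOC][6-10 FREE][11-16 ALLOC][17-25 FREE]
Free blocks: [5 9] total_free=14 largest=9 -> 100*(14-9)/14 = 500/14 ≈ 35.714 -> rounds to 36

Answer: 36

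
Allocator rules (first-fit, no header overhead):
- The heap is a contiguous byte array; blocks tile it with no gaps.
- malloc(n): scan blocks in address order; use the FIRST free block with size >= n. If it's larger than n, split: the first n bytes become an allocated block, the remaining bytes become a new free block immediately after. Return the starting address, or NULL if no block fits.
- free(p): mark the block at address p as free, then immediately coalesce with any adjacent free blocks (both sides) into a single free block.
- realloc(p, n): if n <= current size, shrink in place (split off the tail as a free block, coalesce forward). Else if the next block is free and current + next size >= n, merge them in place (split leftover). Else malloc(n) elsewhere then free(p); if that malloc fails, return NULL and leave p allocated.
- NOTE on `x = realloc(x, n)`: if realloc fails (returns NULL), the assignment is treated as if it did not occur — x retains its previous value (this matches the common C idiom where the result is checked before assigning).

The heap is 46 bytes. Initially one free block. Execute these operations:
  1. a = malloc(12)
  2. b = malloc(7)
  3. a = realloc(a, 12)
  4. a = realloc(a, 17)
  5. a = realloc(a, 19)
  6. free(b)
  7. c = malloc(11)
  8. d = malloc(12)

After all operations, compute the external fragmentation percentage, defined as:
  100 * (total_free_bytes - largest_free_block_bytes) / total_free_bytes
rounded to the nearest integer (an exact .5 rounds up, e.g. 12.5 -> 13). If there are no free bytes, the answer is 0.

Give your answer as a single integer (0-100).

Op 1: a = malloc(12) -> a = 0; heap: [0-11 ALLOC][12-45 FREE]
Op 2: b = malloc(7) -> b = 12; heap: [0-11 ALLOC][12-18 ALLOC][19-45 FREE]
Op 3: a = realloc(a, 12) -> a = 0; heap: [0-11 ALLOC][12-18 ALLOC][19-45 FREE]
Op 4: a = realloc(a, 17) -> a = 19; heap: [0-11 FREE][12-18 ALLOC][19-35 ALLOC][36-45 FREE]
Op 5: a = realloc(a, 19) -> a = 19; heap: [0-11 FREE][12-18 ALLOC][19-37 ALLOC][38-45 FREE]
Op 6: free(b) -> (freed b); heap: [0-18 FREE][19-37 ALLOC][38-45 FREE]
Op 7: c = malloc(11) -> c = 0; heap: [0-10 ALLOC][11-18 FREE][19-37 ALLOC][38-45 FREE]
Op 8: d = malloc(12) -> d = NULL; heap: [0-10 ALLOC][11-18 FREE][19-37 ALLOC][38-45 FREE]
Free blocks: [8 8] total_free=16 largest=8 -> 100*(16-8)/16 = 800/16 = 50

Answer: 50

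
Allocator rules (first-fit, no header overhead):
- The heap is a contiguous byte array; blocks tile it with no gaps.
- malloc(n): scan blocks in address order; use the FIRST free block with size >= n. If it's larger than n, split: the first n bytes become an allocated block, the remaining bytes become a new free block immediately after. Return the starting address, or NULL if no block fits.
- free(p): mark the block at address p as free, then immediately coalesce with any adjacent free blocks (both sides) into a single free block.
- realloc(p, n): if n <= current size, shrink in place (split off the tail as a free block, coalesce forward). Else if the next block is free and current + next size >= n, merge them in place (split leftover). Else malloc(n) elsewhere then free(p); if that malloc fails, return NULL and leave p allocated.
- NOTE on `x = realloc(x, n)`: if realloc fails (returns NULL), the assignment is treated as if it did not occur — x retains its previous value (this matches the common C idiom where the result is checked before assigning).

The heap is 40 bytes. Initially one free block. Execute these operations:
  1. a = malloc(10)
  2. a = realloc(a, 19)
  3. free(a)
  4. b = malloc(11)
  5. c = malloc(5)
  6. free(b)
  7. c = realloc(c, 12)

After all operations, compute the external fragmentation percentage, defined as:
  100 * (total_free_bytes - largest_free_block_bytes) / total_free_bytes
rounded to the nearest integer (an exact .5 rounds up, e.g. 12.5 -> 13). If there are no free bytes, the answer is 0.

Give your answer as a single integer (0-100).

Op 1: a = malloc(10) -> a = 0; heap: [0-9 ALLOC][10-39 FREE]
Op 2: a = realloc(a, 19) -> a = 0; heap: [0-18 ALLOC][19-39 FREE]
Op 3: free(a) -> (freed a); heap: [0-39 FREE]
Op 4: b = malloc(11) -> b = 0; heap: [0-10 ALLOC][11-39 FREE]
Op 5: c = malloc(5) -> c = 11; heap: [0-10 ALLOC][11-15 ALLOC][16-39 FREE]
Op 6: free(b) -> (freed b); heap: [0-10 FREE][11-15 ALLOC][16-39 FREE]
Op 7: c = realloc(c, 12) -> c = 11; heap: [0-10 FREE][11-22 ALLOC][23-39 FREE]
Free blocks: [11 17] total_free=28 largest=17 -> 100*(28-17)/28 = 1100/28 ≈ 39.286 -> rounds to 39

Answer: 39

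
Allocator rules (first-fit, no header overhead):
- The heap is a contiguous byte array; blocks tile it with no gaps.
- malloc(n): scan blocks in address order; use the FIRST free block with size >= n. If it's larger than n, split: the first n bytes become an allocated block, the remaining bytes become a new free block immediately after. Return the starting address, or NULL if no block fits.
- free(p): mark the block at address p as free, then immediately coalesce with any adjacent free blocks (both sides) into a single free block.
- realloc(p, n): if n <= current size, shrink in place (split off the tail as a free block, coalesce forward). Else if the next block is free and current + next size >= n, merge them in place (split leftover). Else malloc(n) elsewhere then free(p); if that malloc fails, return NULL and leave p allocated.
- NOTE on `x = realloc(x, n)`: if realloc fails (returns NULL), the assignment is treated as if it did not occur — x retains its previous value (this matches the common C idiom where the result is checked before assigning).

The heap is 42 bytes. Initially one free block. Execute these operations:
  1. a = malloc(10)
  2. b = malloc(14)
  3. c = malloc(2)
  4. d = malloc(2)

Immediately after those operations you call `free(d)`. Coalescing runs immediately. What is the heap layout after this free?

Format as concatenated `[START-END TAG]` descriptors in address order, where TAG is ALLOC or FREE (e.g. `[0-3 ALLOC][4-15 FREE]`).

Op 1: a = malloc(10) -> a = 0; heap: [0-9 ALLOC][10-41 FREE]
Op 2: b = malloc(14) -> b = 10; heap: [0-9 ALLOC][10-23 ALLOC][24-41 FREE]
Op 3: c = malloc(2) -> c = 24; heap: [0-9 ALLOC][10-23 ALLOC][24-25 ALLOC][26-41 FREE]
Op 4: d = malloc(2) -> d = 26; heap: [0-9 ALLOC][10-23 ALLOC][24-25 ALLOC][26-27 ALLOC][28-41 FREE]
free(d): d = 26 -> block [26-27 ALLOC]; mark free, coalesce with adjacent free neighbors -> [0-9 ALLOC][10-23 ALLOC][24-25 ALLOC][26-41 FREE]

Answer: [0-9 ALLOC][10-23 ALLOC][24-25 ALLOC][26-41 FREE]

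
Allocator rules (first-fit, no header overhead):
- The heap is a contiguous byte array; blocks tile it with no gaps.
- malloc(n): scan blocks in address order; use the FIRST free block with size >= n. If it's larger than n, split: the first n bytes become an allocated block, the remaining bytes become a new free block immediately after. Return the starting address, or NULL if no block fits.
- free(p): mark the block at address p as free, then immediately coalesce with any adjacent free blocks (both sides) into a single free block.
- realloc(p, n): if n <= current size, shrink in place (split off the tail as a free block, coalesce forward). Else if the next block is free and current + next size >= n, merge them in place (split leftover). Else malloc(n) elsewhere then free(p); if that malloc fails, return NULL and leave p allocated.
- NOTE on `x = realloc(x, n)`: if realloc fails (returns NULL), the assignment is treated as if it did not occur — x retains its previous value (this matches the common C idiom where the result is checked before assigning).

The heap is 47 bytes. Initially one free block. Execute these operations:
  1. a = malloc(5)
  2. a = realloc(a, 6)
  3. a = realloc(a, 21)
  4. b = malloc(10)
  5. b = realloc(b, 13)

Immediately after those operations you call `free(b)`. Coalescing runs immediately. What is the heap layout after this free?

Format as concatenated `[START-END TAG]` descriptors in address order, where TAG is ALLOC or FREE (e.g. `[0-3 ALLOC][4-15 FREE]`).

Op 1: a = malloc(5) -> a = 0; heap: [0-4 ALLOC][5-46 FREE]
Op 2: a = realloc(a, 6) -> a = 0; heap: [0-5 ALLOC][6-46 FREE]
Op 3: a = realloc(a, 21) -> a = 0; heap: [0-20 ALLOC][21-46 FREE]
Op 4: b = malloc(10) -> b = 21; heap: [0-20 ALLOC][21-30 ALLOC][31-46 FREE]
Op 5: b = realloc(b, 13) -> b = 21; heap: [0-20 ALLOC][21-33 ALLOC][34-46 FREE]
free(b): b = 21 -> block [21-33 ALLOC]; mark free, coalesce with adjacent free neighbors -> [0-20 ALLOC][21-46 FREE]

Answer: [0-20 ALLOC][21-46 FREE]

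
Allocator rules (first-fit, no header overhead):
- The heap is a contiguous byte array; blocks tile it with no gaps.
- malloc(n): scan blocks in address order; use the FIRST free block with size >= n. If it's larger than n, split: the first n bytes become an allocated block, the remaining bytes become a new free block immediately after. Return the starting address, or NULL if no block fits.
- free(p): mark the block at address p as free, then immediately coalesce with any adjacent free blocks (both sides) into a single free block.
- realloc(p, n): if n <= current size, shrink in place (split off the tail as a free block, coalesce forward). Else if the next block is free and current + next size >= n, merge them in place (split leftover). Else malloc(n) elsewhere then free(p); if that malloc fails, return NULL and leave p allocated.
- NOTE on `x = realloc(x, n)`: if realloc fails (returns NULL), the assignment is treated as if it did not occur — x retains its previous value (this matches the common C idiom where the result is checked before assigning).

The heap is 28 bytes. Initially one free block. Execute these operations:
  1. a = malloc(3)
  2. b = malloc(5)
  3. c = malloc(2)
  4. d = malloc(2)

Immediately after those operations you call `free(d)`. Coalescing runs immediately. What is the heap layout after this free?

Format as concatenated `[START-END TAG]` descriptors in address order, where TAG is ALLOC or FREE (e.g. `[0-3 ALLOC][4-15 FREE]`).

Answer: [0-2 ALLOC][3-7 ALLOC][8-9 ALLOC][10-27 FREE]

Derivation:
Op 1: a = malloc(3) -> a = 0; heap: [0-2 ALLOC][3-27 FREE]
Op 2: b = malloc(5) -> b = 3; heap: [0-2 ALLOC][3-7 ALLOC][8-27 FREE]
Op 3: c = malloc(2) -> c = 8; heap: [0-2 ALLOC][3-7 ALLOC][8-9 ALLOC][10-27 FREE]
Op 4: d = malloc(2) -> d = 10; heap: [0-2 ALLOC][3-7 ALLOC][8-9 ALLOC][10-11 ALLOC][12-27 FREE]
free(d): d = 10 -> block [10-11 ALLOC]; mark free, coalesce with adjacent free neighbors -> [0-2 ALLOC][3-7 ALLOC][8-9 ALLOC][10-27 FREE]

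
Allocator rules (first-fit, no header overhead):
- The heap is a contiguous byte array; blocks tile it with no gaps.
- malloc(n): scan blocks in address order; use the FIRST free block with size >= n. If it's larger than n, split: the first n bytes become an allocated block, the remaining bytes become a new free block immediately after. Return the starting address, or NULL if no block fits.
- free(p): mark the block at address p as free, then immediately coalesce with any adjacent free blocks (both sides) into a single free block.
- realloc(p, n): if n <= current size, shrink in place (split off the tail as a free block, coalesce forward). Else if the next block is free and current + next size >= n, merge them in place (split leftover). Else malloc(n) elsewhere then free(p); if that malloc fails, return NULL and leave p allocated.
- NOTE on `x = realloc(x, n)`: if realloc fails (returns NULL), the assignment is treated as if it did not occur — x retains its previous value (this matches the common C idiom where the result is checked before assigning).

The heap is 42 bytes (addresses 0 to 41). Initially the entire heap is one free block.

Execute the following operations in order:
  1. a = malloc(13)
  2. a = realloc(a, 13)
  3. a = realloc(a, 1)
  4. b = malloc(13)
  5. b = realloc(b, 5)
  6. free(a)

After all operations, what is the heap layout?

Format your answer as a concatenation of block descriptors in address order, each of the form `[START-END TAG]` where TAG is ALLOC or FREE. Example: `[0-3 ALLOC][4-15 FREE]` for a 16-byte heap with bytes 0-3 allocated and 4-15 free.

Answer: [0-0 FREE][1-5 ALLOC][6-41 FREE]

Derivation:
Op 1: a = malloc(13) -> a = 0; heap: [0-12 ALLOC][13-41 FREE]
Op 2: a = realloc(a, 13) -> a = 0; heap: [0-12 ALLOC][13-41 FREE]
Op 3: a = realloc(a, 1) -> a = 0; heap: [0-0 ALLOC][1-41 FREE]
Op 4: b = malloc(13) -> b = 1; heap: [0-0 ALLOC][1-13 ALLOC][14-41 FREE]
Op 5: b = realloc(b, 5) -> b = 1; heap: [0-0 ALLOC][1-5 ALLOC][6-41 FREE]
Op 6: free(a) -> (freed a); heap: [0-0 FREE][1-5 ALLOC][6-41 FREE]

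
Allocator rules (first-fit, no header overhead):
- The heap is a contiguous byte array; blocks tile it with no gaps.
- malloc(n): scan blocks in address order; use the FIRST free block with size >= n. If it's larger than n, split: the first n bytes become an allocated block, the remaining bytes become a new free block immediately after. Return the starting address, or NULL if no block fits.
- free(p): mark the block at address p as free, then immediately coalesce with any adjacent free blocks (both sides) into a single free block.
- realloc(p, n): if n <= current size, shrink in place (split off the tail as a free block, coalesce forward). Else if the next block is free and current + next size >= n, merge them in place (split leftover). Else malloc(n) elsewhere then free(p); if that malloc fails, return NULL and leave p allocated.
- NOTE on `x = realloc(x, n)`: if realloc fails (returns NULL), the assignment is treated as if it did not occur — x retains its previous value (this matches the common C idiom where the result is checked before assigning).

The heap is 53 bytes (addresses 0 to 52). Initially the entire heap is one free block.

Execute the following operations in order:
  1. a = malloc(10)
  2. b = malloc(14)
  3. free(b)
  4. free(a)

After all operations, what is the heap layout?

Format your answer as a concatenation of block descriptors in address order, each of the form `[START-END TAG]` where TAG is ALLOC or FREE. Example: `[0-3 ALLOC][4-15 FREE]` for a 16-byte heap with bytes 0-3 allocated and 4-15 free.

Op 1: a = malloc(10) -> a = 0; heap: [0-9 ALLOC][10-52 FREE]
Op 2: b = malloc(14) -> b = 10; heap: [0-9 ALLOC][10-23 ALLOC][24-52 FREE]
Op 3: free(b) -> (freed b); heap: [0-9 ALLOC][10-52 FREE]
Op 4: free(a) -> (freed a); heap: [0-52 FREE]

Answer: [0-52 FREE]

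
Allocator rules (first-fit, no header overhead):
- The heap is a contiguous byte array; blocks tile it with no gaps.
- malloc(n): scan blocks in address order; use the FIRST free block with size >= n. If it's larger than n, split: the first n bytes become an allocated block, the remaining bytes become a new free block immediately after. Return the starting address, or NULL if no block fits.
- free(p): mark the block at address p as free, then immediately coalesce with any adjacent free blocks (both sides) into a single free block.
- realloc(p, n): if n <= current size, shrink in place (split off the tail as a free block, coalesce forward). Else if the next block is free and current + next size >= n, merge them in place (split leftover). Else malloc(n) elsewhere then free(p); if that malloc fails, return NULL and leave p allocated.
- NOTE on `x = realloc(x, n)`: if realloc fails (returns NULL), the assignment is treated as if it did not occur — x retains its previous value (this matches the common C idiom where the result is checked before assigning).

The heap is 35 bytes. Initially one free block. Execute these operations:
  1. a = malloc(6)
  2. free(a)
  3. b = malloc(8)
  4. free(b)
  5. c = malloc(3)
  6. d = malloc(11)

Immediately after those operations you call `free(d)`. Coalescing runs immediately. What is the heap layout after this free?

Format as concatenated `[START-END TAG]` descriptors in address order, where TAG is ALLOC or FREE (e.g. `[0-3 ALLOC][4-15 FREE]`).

Answer: [0-2 ALLOC][3-34 FREE]

Derivation:
Op 1: a = malloc(6) -> a = 0; heap: [0-5 ALLOC][6-34 FREE]
Op 2: free(a) -> (freed a); heap: [0-34 FREE]
Op 3: b = malloc(8) -> b = 0; heap: [0-7 ALLOC][8-34 FREE]
Op 4: free(b) -> (freed b); heap: [0-34 FREE]
Op 5: c = malloc(3) -> c = 0; heap: [0-2 ALLOC][3-34 FREE]
Op 6: d = malloc(11) -> d = 3; heap: [0-2 ALLOC][3-13 ALLOC][14-34 FREE]
free(d): d = 3 -> block [3-13 ALLOC]; mark free, coalesce with adjacent free neighbors -> [0-2 ALLOC][3-34 FREE]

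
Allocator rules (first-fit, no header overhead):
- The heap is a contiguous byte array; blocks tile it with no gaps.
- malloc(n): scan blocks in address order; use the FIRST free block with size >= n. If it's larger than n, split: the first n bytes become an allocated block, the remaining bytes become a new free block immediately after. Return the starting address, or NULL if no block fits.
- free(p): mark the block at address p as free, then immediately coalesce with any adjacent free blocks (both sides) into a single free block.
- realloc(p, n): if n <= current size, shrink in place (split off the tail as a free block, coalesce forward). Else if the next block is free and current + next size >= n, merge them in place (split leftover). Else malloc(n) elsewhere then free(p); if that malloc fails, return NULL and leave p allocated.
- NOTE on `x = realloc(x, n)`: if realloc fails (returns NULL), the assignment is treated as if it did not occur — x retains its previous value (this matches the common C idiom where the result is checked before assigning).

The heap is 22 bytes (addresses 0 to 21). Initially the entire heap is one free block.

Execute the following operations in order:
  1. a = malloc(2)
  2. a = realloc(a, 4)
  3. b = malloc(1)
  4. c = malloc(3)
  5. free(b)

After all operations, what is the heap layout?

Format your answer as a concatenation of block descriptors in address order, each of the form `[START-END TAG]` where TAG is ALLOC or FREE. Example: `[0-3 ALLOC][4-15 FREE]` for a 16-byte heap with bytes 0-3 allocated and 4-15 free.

Op 1: a = malloc(2) -> a = 0; heap: [0-1 ALLOC][2-21 FREE]
Op 2: a = realloc(a, 4) -> a = 0; heap: [0-3 ALLOC][4-21 FREE]
Op 3: b = malloc(1) -> b = 4; heap: [0-3 ALLOC][4-4 ALLOC][5-21 FREE]
Op 4: c = malloc(3) -> c = 5; heap: [0-3 ALLOC][4-4 ALLOC][5-7 ALLOC][8-21 FREE]
Op 5: free(b) -> (freed b); heap: [0-3 ALLOC][4-4 FREE][5-7 ALLOC][8-21 FREE]

Answer: [0-3 ALLOC][4-4 FREE][5-7 ALLOC][8-21 FREE]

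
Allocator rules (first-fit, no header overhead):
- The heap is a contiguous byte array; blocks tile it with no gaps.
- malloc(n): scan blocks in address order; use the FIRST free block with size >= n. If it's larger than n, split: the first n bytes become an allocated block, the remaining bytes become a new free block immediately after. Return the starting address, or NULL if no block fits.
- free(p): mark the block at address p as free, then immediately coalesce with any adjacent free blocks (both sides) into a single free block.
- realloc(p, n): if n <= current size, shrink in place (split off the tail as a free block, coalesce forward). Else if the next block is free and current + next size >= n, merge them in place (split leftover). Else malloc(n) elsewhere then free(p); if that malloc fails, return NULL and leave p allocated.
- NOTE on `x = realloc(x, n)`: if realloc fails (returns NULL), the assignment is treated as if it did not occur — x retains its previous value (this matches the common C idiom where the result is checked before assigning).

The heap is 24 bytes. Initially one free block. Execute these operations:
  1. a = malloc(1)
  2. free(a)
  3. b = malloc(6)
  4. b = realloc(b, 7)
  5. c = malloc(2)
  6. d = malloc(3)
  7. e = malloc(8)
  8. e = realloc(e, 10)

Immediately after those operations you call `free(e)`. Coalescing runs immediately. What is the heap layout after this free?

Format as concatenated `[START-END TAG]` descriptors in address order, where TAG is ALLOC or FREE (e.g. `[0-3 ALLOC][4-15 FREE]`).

Answer: [0-6 ALLOC][7-8 ALLOC][9-11 ALLOC][12-23 FREE]

Derivation:
Op 1: a = malloc(1) -> a = 0; heap: [0-0 ALLOC][1-23 FREE]
Op 2: free(a) -> (freed a); heap: [0-23 FREE]
Op 3: b = malloc(6) -> b = 0; heap: [0-5 ALLOC][6-23 FREE]
Op 4: b = realloc(b, 7) -> b = 0; heap: [0-6 ALLOC][7-23 FREE]
Op 5: c = malloc(2) -> c = 7; heap: [0-6 ALLOC][7-8 ALLOC][9-23 FREE]
Op 6: d = malloc(3) -> d = 9; heap: [0-6 ALLOC][7-8 ALLOC][9-11 ALLOC][12-23 FREE]
Op 7: e = malloc(8) -> e = 12; heap: [0-6 ALLOC][7-8 ALLOC][9-11 ALLOC][12-19 ALLOC][20-23 FREE]
Op 8: e = realloc(e, 10) -> e = 12; heap: [0-6 ALLOC][7-8 ALLOC][9-11 ALLOC][12-21 ALLOC][22-23 FREE]
free(e): e = 12 -> block [12-21 ALLOC]; mark free, coalesce with adjacent free neighbors -> [0-6 ALLOC][7-8 ALLOC][9-11 ALLOC][12-23 FREE]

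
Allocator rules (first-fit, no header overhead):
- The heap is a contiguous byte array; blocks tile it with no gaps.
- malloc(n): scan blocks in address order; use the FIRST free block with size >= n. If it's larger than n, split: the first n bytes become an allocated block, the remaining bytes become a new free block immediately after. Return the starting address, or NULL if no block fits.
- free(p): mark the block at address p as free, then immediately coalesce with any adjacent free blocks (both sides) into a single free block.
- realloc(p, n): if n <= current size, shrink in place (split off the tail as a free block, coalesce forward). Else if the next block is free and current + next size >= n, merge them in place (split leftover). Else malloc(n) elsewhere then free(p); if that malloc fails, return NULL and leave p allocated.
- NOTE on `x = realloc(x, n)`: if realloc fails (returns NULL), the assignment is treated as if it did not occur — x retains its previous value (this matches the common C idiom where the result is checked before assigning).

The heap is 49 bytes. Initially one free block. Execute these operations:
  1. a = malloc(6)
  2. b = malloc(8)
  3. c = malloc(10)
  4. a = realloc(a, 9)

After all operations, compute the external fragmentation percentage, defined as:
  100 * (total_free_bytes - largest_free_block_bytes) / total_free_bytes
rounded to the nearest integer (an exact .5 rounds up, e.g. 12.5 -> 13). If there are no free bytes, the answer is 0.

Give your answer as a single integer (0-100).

Op 1: a = malloc(6) -> a = 0; heap: [0-5 ALLOC][6-48 FREE]
Op 2: b = malloc(8) -> b = 6; heap: [0-5 ALLOC][6-13 ALLOC][14-48 FREE]
Op 3: c = malloc(10) -> c = 14; heap: [0-5 ALLOC][6-13 ALLOC][14-23 ALLOC][24-48 FREE]
Op 4: a = realloc(a, 9) -> a = 24; heap: [0-5 FREE][6-13 ALLOC][14-23 ALLOC][24-32 ALLOC][33-48 FREE]
Free blocks: [6 16] total_free=22 largest=16 -> 100*(22-16)/22 = 600/22 ≈ 27.273 -> rounds to 27

Answer: 27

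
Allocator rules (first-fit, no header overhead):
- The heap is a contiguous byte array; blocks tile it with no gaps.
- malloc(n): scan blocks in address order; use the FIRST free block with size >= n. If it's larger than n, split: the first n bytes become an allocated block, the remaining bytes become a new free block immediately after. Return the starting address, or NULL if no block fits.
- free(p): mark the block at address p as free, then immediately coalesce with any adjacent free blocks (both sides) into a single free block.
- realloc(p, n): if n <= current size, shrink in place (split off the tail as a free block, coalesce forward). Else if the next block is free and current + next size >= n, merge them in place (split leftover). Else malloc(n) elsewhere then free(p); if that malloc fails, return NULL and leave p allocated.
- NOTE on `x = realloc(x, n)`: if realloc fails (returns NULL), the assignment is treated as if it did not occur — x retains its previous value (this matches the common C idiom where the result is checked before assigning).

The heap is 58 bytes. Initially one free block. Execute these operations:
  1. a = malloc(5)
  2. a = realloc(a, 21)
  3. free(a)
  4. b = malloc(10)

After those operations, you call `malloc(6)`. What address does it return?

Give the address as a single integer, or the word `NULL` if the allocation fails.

Op 1: a = malloc(5) -> a = 0; heap: [0-4 ALLOC][5-57 FREE]
Op 2: a = realloc(a, 21) -> a = 0; heap: [0-20 ALLOC][21-57 FREE]
Op 3: free(a) -> (freed a); heap: [0-57 FREE]
Op 4: b = malloc(10) -> b = 0; heap: [0-9 ALLOC][10-57 FREE]
malloc(6): first-fit scan over [0-9 ALLOC][10-57 FREE] -> 10

Answer: 10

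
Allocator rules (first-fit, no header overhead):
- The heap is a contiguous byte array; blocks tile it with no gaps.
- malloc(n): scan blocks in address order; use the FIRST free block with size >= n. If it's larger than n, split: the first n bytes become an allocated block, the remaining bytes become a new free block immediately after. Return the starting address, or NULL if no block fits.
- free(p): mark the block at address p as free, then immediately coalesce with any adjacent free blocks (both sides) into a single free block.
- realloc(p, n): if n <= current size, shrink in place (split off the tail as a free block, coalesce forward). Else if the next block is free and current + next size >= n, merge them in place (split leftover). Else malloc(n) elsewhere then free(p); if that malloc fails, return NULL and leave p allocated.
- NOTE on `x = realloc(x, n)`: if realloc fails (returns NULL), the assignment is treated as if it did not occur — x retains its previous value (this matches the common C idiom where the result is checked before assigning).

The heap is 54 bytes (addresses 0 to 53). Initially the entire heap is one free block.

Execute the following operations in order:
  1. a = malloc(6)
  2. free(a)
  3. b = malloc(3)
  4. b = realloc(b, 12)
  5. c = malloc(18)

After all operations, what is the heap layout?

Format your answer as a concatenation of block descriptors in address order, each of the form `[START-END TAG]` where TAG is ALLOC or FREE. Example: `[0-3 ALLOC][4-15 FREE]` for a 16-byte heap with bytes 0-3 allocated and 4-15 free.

Op 1: a = malloc(6) -> a = 0; heap: [0-5 ALLOC][6-53 FREE]
Op 2: free(a) -> (freed a); heap: [0-53 FREE]
Op 3: b = malloc(3) -> b = 0; heap: [0-2 ALLOC][3-53 FREE]
Op 4: b = realloc(b, 12) -> b = 0; heap: [0-11 ALLOC][12-53 FREE]
Op 5: c = malloc(18) -> c = 12; heap: [0-11 ALLOC][12-29 ALLOC][30-53 FREE]

Answer: [0-11 ALLOC][12-29 ALLOC][30-53 FREE]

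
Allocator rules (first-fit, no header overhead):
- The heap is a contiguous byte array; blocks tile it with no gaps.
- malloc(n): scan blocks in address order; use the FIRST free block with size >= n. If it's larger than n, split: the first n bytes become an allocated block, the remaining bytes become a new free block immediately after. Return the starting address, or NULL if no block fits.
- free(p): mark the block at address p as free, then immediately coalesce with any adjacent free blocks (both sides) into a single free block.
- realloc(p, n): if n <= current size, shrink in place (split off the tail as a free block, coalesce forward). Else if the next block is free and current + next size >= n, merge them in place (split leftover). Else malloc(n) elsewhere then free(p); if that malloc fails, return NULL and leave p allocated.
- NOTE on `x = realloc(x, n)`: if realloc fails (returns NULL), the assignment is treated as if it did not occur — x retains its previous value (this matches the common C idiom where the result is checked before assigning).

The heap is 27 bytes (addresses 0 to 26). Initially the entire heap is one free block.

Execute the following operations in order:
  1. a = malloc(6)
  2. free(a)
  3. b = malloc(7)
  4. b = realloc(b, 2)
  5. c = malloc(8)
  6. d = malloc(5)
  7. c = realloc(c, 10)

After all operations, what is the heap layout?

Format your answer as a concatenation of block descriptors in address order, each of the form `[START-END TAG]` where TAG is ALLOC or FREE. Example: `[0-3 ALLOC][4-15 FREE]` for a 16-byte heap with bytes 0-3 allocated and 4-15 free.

Answer: [0-1 ALLOC][2-9 FREE][10-14 ALLOC][15-24 ALLOC][25-26 FREE]

Derivation:
Op 1: a = malloc(6) -> a = 0; heap: [0-5 ALLOC][6-26 FREE]
Op 2: free(a) -> (freed a); heap: [0-26 FREE]
Op 3: b = malloc(7) -> b = 0; heap: [0-6 ALLOC][7-26 FREE]
Op 4: b = realloc(b, 2) -> b = 0; heap: [0-1 ALLOC][2-26 FREE]
Op 5: c = malloc(8) -> c = 2; heap: [0-1 ALLOC][2-9 ALLOC][10-26 FREE]
Op 6: d = malloc(5) -> d = 10; heap: [0-1 ALLOC][2-9 ALLOC][10-14 ALLOC][15-26 FREE]
Op 7: c = realloc(c, 10) -> c = 15; heap: [0-1 ALLOC][2-9 FREE][10-14 ALLOC][15-24 ALLOC][25-26 FREE]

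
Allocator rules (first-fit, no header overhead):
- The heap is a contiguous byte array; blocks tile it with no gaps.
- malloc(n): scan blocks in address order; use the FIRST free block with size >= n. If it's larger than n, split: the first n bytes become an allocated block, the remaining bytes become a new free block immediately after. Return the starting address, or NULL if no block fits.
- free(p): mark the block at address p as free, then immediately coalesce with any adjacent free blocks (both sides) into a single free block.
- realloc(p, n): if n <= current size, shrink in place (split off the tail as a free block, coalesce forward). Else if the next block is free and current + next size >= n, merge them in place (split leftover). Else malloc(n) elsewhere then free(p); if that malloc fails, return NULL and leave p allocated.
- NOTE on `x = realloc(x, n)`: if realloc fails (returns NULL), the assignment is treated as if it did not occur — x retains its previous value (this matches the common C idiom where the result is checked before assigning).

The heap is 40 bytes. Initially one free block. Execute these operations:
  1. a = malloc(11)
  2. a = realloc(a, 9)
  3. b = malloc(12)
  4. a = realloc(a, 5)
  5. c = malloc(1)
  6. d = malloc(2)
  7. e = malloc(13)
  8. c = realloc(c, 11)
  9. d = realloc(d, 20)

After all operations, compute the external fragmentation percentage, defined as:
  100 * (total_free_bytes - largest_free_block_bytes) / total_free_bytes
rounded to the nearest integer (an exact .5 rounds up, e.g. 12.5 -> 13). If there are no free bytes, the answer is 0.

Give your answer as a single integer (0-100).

Answer: 14

Derivation:
Op 1: a = malloc(11) -> a = 0; heap: [0-10 ALLOC][11-39 FREE]
Op 2: a = realloc(a, 9) -> a = 0; heap: [0-8 ALLOC][9-39 FREE]
Op 3: b = malloc(12) -> b = 9; heap: [0-8 ALLOC][9-20 ALLOC][21-39 FREE]
Op 4: a = realloc(a, 5) -> a = 0; heap: [0-4 ALLOC][5-8 FREE][9-20 ALLOC][21-39 FREE]
Op 5: c = malloc(1) -> c = 5; heap: [0-4 ALLOC][5-5 ALLOC][6-8 FREE][9-20 ALLOC][21-39 FREE]
Op 6: d = malloc(2) -> d = 6; heap: [0-4 ALLOC][5-5 ALLOC][6-7 ALLOC][8-8 FREE][9-20 ALLOC][21-39 FREE]
Op 7: e = malloc(13) -> e = 21; heap: [0-4 ALLOC][5-5 ALLOC][6-7 ALLOC][8-8 FREE][9-20 ALLOC][21-33 ALLOC][34-39 FREE]
Op 8: c = realloc(c, 11) -> NULL (c unchanged); heap: [0-4 ALLOC][5-5 ALLOC][6-7 ALLOC][8-8 FREE][9-20 ALLOC][21-33 ALLOC][34-39 FREE]
Op 9: d = realloc(d, 20) -> NULL (d unchanged); heap: [0-4 ALLOC][5-5 ALLOC][6-7 ALLOC][8-8 FREE][9-20 ALLOC][21-33 ALLOC][34-39 FREE]
Free blocks: [1 6] total_free=7 largest=6 -> 100*(7-6)/7 = 100/7 ≈ 14.286 -> rounds to 14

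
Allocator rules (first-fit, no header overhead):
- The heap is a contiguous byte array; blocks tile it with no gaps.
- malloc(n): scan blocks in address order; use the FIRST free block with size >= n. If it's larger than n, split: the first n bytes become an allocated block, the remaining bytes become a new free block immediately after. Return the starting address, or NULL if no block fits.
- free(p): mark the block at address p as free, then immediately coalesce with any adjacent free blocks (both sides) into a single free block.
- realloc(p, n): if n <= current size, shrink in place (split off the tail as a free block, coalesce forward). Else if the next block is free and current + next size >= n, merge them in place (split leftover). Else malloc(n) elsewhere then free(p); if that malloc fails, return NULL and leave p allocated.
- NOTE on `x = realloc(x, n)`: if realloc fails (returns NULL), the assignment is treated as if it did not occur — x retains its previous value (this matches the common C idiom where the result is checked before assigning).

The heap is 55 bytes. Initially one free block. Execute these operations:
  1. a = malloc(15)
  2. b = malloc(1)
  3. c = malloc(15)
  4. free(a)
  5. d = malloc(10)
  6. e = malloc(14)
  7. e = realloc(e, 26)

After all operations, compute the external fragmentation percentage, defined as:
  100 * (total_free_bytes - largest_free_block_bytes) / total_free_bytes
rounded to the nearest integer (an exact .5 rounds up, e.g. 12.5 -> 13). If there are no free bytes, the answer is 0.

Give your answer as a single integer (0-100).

Op 1: a = malloc(15) -> a = 0; heap: [0-14 ALLOC][15-54 FREE]
Op 2: b = malloc(1) -> b = 15; heap: [0-14 ALLOC][15-15 ALLOC][16-54 FREE]
Op 3: c = malloc(15) -> c = 16; heap: [0-14 ALLOC][15-15 ALLOC][16-30 ALLOC][31-54 FREE]
Op 4: free(a) -> (freed a); heap: [0-14 FREE][15-15 ALLOC][16-30 ALLOC][31-54 FREE]
Op 5: d = malloc(10) -> d = 0; heap: [0-9 ALLOC][10-14 FREE][15-15 ALLOC][16-30 ALLOC][31-54 FREE]
Op 6: e = malloc(14) -> e = 31; heap: [0-9 ALLOC][10-14 FREE][15-15 ALLOC][16-30 ALLOC][31-44 ALLOC][45-54 FREE]
Op 7: e = realloc(e, 26) -> NULL (e unchanged); heap: [0-9 ALLOC][10-14 FREE][15-15 ALLOC][16-30 ALLOC][31-44 ALLOC][45-54 FREE]
Free blocks: [5 10] total_free=15 largest=10 -> 100*(15-10)/15 = 500/15 ≈ 33.333 -> rounds to 33

Answer: 33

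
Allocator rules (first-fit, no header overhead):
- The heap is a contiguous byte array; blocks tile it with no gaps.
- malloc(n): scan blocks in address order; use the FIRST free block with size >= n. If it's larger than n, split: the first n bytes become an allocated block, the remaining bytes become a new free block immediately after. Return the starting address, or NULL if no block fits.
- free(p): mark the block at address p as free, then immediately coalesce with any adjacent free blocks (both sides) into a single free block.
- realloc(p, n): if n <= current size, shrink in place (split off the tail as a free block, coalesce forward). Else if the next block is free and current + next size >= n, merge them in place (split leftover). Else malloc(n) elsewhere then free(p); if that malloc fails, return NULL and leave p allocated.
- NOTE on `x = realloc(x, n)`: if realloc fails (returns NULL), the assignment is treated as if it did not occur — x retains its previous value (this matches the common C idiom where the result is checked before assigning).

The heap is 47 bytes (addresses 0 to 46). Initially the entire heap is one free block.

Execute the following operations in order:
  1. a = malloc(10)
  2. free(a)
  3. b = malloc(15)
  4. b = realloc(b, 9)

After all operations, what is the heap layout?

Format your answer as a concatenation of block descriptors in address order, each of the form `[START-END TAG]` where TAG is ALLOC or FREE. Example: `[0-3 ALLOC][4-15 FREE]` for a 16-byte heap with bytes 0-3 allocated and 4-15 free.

Answer: [0-8 ALLOC][9-46 FREE]

Derivation:
Op 1: a = malloc(10) -> a = 0; heap: [0-9 ALLOC][10-46 FREE]
Op 2: free(a) -> (freed a); heap: [0-46 FREE]
Op 3: b = malloc(15) -> b = 0; heap: [0-14 ALLOC][15-46 FREE]
Op 4: b = realloc(b, 9) -> b = 0; heap: [0-8 ALLOC][9-46 FREE]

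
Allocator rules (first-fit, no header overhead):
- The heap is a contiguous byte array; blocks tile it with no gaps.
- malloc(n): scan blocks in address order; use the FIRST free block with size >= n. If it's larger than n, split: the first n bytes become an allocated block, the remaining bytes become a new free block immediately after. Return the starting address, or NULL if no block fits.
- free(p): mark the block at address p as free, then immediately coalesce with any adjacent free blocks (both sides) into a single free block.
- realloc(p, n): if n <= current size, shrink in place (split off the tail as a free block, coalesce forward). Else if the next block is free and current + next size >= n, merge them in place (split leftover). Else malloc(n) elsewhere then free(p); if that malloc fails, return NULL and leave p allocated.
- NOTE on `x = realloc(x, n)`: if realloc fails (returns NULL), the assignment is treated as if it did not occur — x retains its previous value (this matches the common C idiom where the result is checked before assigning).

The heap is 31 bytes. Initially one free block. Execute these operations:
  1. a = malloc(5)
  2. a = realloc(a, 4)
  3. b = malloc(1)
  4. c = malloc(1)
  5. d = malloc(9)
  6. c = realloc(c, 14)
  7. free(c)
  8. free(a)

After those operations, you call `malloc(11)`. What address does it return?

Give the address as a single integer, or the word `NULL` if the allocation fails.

Answer: 15

Derivation:
Op 1: a = malloc(5) -> a = 0; heap: [0-4 ALLOC][5-30 FREE]
Op 2: a = realloc(a, 4) -> a = 0; heap: [0-3 ALLOC][4-30 FREE]
Op 3: b = malloc(1) -> b = 4; heap: [0-3 ALLOC][4-4 ALLOC][5-30 FREE]
Op 4: c = malloc(1) -> c = 5; heap: [0-3 ALLOC][4-4 ALLOC][5-5 ALLOC][6-30 FREE]
Op 5: d = malloc(9) -> d = 6; heap: [0-3 ALLOC][4-4 ALLOC][5-5 ALLOC][6-14 ALLOC][15-30 FREE]
Op 6: c = realloc(c, 14) -> c = 15; heap: [0-3 ALLOC][4-4 ALLOC][5-5 FREE][6-14 ALLOC][15-28 ALLOC][29-30 FREE]
Op 7: free(c) -> (freed c); heap: [0-3 ALLOC][4-4 ALLOC][5-5 FREE][6-14 ALLOC][15-30 FREE]
Op 8: free(a) -> (freed a); heap: [0-3 FREE][4-4 ALLOC][5-5 FREE][6-14 ALLOC][15-30 FREE]
malloc(11): first-fit scan over [0-3 FREE][4-4 ALLOC][5-5 FREE][6-14 ALLOC][15-30 FREE] -> 15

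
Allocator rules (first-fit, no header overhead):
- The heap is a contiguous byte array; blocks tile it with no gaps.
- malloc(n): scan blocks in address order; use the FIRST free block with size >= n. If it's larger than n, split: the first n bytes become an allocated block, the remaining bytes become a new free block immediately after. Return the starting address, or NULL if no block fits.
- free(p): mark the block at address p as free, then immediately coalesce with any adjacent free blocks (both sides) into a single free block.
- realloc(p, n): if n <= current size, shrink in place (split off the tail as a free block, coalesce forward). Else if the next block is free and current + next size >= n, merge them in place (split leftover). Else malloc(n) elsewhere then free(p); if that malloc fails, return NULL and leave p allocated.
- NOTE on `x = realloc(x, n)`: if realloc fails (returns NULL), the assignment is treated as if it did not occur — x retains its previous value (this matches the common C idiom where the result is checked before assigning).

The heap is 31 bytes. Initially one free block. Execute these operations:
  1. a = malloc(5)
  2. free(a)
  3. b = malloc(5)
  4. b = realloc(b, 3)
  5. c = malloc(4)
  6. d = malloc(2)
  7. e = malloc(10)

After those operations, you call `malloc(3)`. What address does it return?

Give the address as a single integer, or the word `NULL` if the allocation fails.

Answer: 19

Derivation:
Op 1: a = malloc(5) -> a = 0; heap: [0-4 ALLOC][5-30 FREE]
Op 2: free(a) -> (freed a); heap: [0-30 FREE]
Op 3: b = malloc(5) -> b = 0; heap: [0-4 ALLOC][5-30 FREE]
Op 4: b = realloc(b, 3) -> b = 0; heap: [0-2 ALLOC][3-30 FREE]
Op 5: c = malloc(4) -> c = 3; heap: [0-2 ALLOC][3-6 ALLOC][7-30 FREE]
Op 6: d = malloc(2) -> d = 7; heap: [0-2 ALLOC][3-6 ALLOC][7-8 ALLOC][9-30 FREE]
Op 7: e = malloc(10) -> e = 9; heap: [0-2 ALLOC][3-6 ALLOC][7-8 ALLOC][9-18 ALLOC][19-30 FREE]
malloc(3): first-fit scan over [0-2 ALLOC][3-6 ALLOC][7-8 ALLOC][9-18 ALLOC][19-30 FREE] -> 19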